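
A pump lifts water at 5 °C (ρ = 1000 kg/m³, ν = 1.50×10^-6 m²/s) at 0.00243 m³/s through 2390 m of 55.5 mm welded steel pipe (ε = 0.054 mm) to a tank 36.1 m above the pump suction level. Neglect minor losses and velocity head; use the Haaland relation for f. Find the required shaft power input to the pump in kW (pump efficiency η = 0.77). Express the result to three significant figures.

V = 4Q/(πD²) = 1.004 m/s; Re = 3.72×10^4; ε/D = 9.73×10^-4; f = 0.02470
h_f = f(L/D)V²/2g = 54.70 m
Total head H = z + h_f = 36.1 + 54.70 = 90.80 m
P_hyd = ρgQH = 1000·9.81·0.00243·90.80 = 2.165 kW
P_shaft = P_hyd/η = 2.165/0.77 = 2.811 kW

P_shaft ≈ 2.81 kW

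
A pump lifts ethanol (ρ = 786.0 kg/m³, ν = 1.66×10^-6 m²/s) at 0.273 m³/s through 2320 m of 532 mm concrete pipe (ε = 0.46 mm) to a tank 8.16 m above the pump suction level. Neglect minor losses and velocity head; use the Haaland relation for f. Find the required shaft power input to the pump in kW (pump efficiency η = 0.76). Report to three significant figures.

V = 4Q/(πD²) = 1.228 m/s; Re = 3.94×10^5; ε/D = 8.65×10^-4; f = 0.01972
h_f = f(L/D)V²/2g = 6.612 m
Total head H = z + h_f = 8.16 + 6.612 = 14.77 m
P_hyd = ρgQH = 786.0·9.81·0.273·14.77 = 31.10 kW
P_shaft = P_hyd/η = 31.10/0.76 = 40.91 kW

P_shaft ≈ 40.9 kW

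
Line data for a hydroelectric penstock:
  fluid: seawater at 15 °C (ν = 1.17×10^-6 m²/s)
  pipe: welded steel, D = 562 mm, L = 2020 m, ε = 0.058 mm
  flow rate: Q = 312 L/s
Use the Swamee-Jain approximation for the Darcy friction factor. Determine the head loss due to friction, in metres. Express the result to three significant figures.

h_f ≈ 4.12 m

V = 4Q/(πD²) = 4·0.312/(π·0.562²) = 1.258 m/s
Re = VD/ν = 1.258·0.562/1.17×10^-6 = 6.04×10^5 → turbulent
ε/D = 0.058/562 = 1.03×10^-4
Swamee-Jain: f = 0.01421
h_f = f(L/D)V²/(2g) = 0.01421·(2020/0.562)·1.258²/(2·9.81) = 4.117 m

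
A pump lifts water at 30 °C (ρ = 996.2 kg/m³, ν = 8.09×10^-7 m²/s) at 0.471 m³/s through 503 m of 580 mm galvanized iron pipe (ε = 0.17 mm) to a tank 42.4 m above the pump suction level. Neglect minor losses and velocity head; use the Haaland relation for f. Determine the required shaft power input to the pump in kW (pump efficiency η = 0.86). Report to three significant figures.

P_shaft ≈ 239 kW

V = 4Q/(πD²) = 1.783 m/s; Re = 1.28×10^6; ε/D = 2.93×10^-4; f = 0.01541
h_f = f(L/D)V²/2g = 2.164 m
Total head H = z + h_f = 42.4 + 2.164 = 44.56 m
P_hyd = ρgQH = 996.2·9.81·0.471·44.56 = 205.1 kW
P_shaft = P_hyd/η = 205.1/0.86 = 238.5 kW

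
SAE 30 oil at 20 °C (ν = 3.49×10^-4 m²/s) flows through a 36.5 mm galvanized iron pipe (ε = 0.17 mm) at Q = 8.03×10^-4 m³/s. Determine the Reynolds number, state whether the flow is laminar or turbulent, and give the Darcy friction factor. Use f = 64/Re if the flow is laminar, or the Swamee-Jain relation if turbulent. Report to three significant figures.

V = 4Q/(πD²) = 0.7674 m/s
Re = VD/ν = 0.7674·0.0365/3.49×10^-4 = 80.3
Re < 2300 → laminar → f = 64/Re = 0.7974

Re ≈ 80.3; laminar; f = 64/Re ≈ 0.797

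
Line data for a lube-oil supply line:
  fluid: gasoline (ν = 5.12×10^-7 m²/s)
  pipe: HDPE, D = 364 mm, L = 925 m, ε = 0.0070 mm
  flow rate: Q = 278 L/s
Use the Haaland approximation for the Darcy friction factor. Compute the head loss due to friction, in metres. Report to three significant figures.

V = 4Q/(πD²) = 4·0.278/(π·0.364²) = 2.671 m/s
Re = VD/ν = 2.671·0.364/5.12×10^-7 = 1.90×10^6 → turbulent
ε/D = 0.0070/364 = 1.92×10^-5
Haaland: f = 0.01098
h_f = f(L/D)V²/(2g) = 0.01098·(925/0.364)·2.671²/(2·9.81) = 10.15 m

h_f ≈ 10.2 m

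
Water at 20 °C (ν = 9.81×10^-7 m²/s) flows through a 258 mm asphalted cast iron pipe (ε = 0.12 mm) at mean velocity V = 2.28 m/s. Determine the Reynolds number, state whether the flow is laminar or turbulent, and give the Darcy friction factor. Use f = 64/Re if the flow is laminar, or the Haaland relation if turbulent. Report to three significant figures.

Re = VD/ν = 2.280·0.258/9.81×10^-7 = 6.00×10^5
Re > 4000 → turbulent; ε/D = 4.65×10^-4
Haaland: f = 0.01721

Re ≈ 6.00×10^5; turbulent; f ≈ 0.0172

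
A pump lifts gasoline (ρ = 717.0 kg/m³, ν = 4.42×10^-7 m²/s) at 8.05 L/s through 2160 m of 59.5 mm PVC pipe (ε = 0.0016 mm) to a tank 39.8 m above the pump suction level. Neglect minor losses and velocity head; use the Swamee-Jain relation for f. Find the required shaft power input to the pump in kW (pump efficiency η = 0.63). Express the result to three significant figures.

V = 4Q/(πD²) = 2.895 m/s; Re = 3.90×10^5; ε/D = 2.69×10^-5; f = 0.01406
h_f = f(L/D)V²/2g = 218.0 m
Total head H = z + h_f = 39.8 + 218.0 = 257.8 m
P_hyd = ρgQH = 717.0·9.81·0.00805·257.8 = 14.60 kW
P_shaft = P_hyd/η = 14.60/0.63 = 23.17 kW

P_shaft ≈ 23.2 kW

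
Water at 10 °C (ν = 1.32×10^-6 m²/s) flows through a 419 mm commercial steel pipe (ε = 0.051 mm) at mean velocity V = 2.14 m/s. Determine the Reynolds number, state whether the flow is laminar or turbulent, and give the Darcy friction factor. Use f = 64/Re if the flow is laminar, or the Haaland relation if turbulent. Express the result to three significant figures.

Re ≈ 6.79×10^5; turbulent; f ≈ 0.0141

Re = VD/ν = 2.140·0.419/1.32×10^-6 = 6.79×10^5
Re > 4000 → turbulent; ε/D = 1.22×10^-4
Haaland: f = 0.01407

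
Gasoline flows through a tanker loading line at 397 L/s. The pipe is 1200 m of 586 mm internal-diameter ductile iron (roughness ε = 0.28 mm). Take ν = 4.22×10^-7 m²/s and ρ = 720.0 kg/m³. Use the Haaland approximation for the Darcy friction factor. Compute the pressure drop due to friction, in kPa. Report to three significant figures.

Δp ≈ 26.8 kPa

V = 4Q/(πD²) = 4·0.397/(π·0.586²) = 1.472 m/s
Re = VD/ν = 1.472·0.586/4.22×10^-7 = 2.04×10^6 → turbulent
ε/D = 0.28/586 = 4.78×10^-4
Haaland: f = 0.01679
h_f = f(L/D)V²/(2g) = 0.01679·(1200/0.586)·1.472²/(2·9.81) = 3.797 m
Δp = ρg·h_f = 720.0·9.81·3.797 = 26.82 kPa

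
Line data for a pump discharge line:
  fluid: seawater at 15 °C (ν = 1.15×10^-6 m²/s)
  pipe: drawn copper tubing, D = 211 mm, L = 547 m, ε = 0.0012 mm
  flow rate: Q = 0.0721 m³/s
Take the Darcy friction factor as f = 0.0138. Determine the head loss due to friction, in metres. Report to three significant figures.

h_f ≈ 7.75 m

V = 4Q/(πD²) = 4·0.0721/(π·0.211²) = 2.062 m/s
h_f = f(L/D)V²/(2g) = 0.01380·(547/0.211)·2.062²/(2·9.81) = 7.753 m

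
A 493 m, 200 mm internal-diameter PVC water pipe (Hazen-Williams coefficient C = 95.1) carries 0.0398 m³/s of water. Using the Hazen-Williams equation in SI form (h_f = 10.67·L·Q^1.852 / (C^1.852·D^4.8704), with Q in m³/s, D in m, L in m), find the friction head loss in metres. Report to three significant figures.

h_f = 10.67·493·0.0398^1.852 / (95.1^1.852·0.200^4.8704) = 7.390 m

h_f ≈ 7.39 m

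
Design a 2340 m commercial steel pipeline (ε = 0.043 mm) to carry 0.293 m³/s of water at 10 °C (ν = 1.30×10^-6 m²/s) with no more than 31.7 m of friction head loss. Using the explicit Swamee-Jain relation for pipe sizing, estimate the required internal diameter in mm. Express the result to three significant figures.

Swamee-Jain (Type III): D = 0.66·[ε^1.25·(LQ²/(gh_f))^4.75 + ν·Q^9.4·(L/(gh_f))^5.2]^0.04
LQ²/(gh_f) = 0.6460; L/(gh_f) = 7.525
Term 1 = ε^1.25·(…)^4.75 = 4.37×10^-7; Term 2 = ν·Q^9.4·(…)^5.2 = 4.57×10^-7
D = 0.66·(4.37×10^-7 + 4.57×10^-7)^0.04 = 0.3781 m = 378 mm
Check: V = 2.61 m/s, Re = 7.59×10^5, f = 0.01403, h_f = 30.1 m ≈ 31.7 m ✓

D ≈ 378 mm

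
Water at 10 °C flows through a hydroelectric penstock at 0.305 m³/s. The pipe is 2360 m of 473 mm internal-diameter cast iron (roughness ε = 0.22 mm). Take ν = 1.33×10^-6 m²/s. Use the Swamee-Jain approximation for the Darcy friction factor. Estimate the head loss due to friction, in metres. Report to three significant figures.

h_f ≈ 13.3 m

V = 4Q/(πD²) = 4·0.305/(π·0.473²) = 1.736 m/s
Re = VD/ν = 1.736·0.473/1.33×10^-6 = 6.17×10^5 → turbulent
ε/D = 0.22/473 = 4.65×10^-4
Swamee-Jain: f = 0.01737
h_f = f(L/D)V²/(2g) = 0.01737·(2360/0.473)·1.736²/(2·9.81) = 13.31 m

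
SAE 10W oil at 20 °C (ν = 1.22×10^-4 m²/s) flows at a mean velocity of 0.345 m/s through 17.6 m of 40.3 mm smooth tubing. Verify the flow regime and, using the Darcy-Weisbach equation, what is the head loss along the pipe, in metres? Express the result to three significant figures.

h_f ≈ 1.49 m

Re = VD/ν = 0.345·0.04030/1.22×10^-4 = 114 → laminar (Re < 2300)
f = 64/Re = 0.5616
h_f = f(L/D)V²/(2g) = 0.5616·(17.6/0.04030)·0.345²/(2·9.81) = 1.488 m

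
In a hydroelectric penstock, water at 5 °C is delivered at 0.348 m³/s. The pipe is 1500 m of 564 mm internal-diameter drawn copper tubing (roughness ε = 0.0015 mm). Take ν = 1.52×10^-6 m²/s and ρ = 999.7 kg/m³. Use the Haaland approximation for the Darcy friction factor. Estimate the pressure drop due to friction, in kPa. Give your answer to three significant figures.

V = 4Q/(πD²) = 4·0.348/(π·0.564²) = 1.393 m/s
Re = VD/ν = 1.393·0.564/1.52×10^-6 = 5.17×10^5 → turbulent
ε/D = 0.0015/564 = 2.66×10^-6
Haaland: f = 0.01302
h_f = f(L/D)V²/(2g) = 0.01302·(1500/0.564)·1.393²/(2·9.81) = 3.423 m
Δp = ρg·h_f = 999.7·9.81·3.423 = 33.57 kPa

Δp ≈ 33.6 kPa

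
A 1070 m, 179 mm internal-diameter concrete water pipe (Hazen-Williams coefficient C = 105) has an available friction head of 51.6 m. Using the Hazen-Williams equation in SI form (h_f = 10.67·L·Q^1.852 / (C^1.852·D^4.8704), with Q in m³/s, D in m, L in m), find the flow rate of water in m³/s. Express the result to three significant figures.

Q ≈ 0.0617 m³/s

Rearranging: Q = [h_f·C^1.852·D^4.8704 / (10.67·L)]^(1/1.852)
Q = [51.6·105^1.852·0.179^4.8704 / (10.67·1070)]^0.540 = 0.06169 m³/s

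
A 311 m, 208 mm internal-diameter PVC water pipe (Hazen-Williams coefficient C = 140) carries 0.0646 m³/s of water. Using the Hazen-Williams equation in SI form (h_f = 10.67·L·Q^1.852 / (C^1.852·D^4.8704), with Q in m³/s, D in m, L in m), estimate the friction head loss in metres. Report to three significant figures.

h_f = 10.67·311·0.0646^1.852 / (140^1.852·0.208^4.8704) = 4.615 m

h_f ≈ 4.61 m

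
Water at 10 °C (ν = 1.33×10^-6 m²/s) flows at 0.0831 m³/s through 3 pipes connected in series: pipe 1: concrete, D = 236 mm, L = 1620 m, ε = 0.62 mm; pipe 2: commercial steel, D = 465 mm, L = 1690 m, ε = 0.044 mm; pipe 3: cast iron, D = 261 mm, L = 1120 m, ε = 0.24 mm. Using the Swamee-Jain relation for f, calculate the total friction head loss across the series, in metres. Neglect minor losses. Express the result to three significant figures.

Pipe 1: V = 1.900 m/s, Re = 3.37×10^5, ε/D = 0.00263, f = 0.02580, h_1 = f(L/D)V²/2g = 32.57 m
Pipe 2: V = 0.4893 m/s, Re = 1.71×10^5, ε/D = 9.46×10^-5, f = 0.01676, h_2 = f(L/D)V²/2g = 0.7436 m
Pipe 3: V = 1.553 m/s, Re = 3.05×10^5, ε/D = 9.20×10^-4, f = 0.02039, h_3 = f(L/D)V²/2g = 10.76 m
Series → Q common, losses add: H = Σh = 44.07 m

H ≈ 44.1 m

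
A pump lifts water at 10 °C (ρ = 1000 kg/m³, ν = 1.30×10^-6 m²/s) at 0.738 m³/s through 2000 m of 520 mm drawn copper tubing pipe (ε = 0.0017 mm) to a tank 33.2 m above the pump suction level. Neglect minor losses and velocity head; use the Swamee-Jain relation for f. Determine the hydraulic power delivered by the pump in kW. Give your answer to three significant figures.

V = 4Q/(πD²) = 3.475 m/s; Re = 1.39×10^6; ε/D = 3.27×10^-6; f = 0.01109
h_f = f(L/D)V²/2g = 26.25 m
Total head H = z + h_f = 33.2 + 26.25 = 59.45 m
P_hyd = ρgQH = 1000·9.81·0.738·59.45 = 430.4 kW

P_hyd ≈ 430 kW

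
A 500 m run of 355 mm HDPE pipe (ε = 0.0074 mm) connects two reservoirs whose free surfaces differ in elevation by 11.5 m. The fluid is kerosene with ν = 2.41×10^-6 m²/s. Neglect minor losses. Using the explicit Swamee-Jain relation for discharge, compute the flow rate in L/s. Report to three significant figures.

Q ≈ 342 L/s

Swamee-Jain (Type II): Q = -0.965·√(gD⁵h_f/L)·ln[ε/(3.7D) + √(3.17ν²L/(gD³h_f))]
√(gD⁵h_f/L) = √(9.81·0.355⁵·11.5/500) = 0.03567
ε/(3.7D) = 5.63×10^-6; √(3.17ν²L/(gD³h_f)) = 4.27×10^-5
Q = -0.965·0.03567·ln(4.834×10^-5) = 0.3420 m³/s
Check: V = 3.46 m/s, Re = 5.09×10^5, f = 0.01338, h_f = 11.5 m ≈ 11.5 m ✓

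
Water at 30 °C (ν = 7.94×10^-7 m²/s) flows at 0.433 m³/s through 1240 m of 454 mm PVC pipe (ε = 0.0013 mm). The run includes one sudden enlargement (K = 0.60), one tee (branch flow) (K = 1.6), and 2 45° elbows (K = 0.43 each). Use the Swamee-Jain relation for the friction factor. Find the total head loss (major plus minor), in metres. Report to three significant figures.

V = 4Q/(πD²) = 2.675 m/s; V²/2g = 0.3646 m
Re = 1.53×10^6, ε/D = 2.86×10^-6 → f = 0.01091 (Swamee-Jain)
Major: h_f = f(L/D)·V²/2g = 0.01091·2731·0.3646 = 10.87 m
Minor: ΣK = 3.06; h_m = ΣK·V²/2g = 1.116 m
Total H_L = 10.87 + 1.116 = 11.99 m

H_L ≈ 12.0 m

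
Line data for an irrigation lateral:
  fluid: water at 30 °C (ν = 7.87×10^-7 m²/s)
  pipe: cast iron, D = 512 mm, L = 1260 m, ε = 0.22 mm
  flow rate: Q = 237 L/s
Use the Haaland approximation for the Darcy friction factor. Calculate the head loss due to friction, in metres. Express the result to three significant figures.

h_f ≈ 2.80 m

V = 4Q/(πD²) = 4·0.237/(π·0.512²) = 1.151 m/s
Re = VD/ν = 1.151·0.512/7.87×10^-7 = 7.49×10^5 → turbulent
ε/D = 0.22/512 = 4.30×10^-4
Haaland: f = 0.01682
h_f = f(L/D)V²/(2g) = 0.01682·(1260/0.512)·1.151²/(2·9.81) = 2.796 m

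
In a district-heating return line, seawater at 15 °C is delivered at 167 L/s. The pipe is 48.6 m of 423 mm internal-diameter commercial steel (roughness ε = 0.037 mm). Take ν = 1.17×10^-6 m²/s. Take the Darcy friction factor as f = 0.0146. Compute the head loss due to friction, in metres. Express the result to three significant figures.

h_f ≈ 0.121 m

V = 4Q/(πD²) = 4·0.167/(π·0.423²) = 1.188 m/s
h_f = f(L/D)V²/(2g) = 0.01460·(48.6/0.423)·1.188²/(2·9.81) = 0.1207 m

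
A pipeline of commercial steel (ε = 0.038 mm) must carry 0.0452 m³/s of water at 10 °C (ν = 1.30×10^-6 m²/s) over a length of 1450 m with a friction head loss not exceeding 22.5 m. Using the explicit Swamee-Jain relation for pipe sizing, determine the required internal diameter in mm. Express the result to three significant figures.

Swamee-Jain (Type III): D = 0.66·[ε^1.25·(LQ²/(gh_f))^4.75 + ν·Q^9.4·(L/(gh_f))^5.2]^0.04
LQ²/(gh_f) = 0.01342; L/(gh_f) = 6.569
Term 1 = ε^1.25·(…)^4.75 = 3.82×10^-15; Term 2 = ν·Q^9.4·(…)^5.2 = 5.29×10^-15
D = 0.66·(3.82×10^-15 + 5.29×10^-15)^0.04 = 0.1811 m = 181 mm
Check: V = 1.75 m/s, Re = 2.44×10^5, f = 0.01678, h_f = 21.1 m ≈ 22.5 m ✓

D ≈ 181 mm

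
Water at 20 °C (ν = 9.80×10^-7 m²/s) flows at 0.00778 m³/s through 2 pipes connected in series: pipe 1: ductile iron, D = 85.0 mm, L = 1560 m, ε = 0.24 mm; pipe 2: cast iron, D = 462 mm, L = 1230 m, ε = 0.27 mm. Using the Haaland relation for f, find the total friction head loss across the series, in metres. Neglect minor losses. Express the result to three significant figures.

H ≈ 47.1 m

Pipe 1: V = 1.371 m/s, Re = 1.19×10^5, ε/D = 0.00282, f = 0.02681, h_1 = f(L/D)V²/2g = 47.14 m
Pipe 2: V = 0.04641 m/s, Re = 2.19×10^4, ε/D = 5.84×10^-4, f = 0.02631, h_2 = f(L/D)V²/2g = 0.007689 m
Series → Q common, losses add: H = Σh = 47.15 m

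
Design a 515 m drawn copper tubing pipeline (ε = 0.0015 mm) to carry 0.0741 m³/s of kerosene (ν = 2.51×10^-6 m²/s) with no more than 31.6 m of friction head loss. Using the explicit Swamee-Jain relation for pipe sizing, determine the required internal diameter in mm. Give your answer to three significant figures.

D ≈ 165 mm

Swamee-Jain (Type III): D = 0.66·[ε^1.25·(LQ²/(gh_f))^4.75 + ν·Q^9.4·(L/(gh_f))^5.2]^0.04
LQ²/(gh_f) = 0.009122; L/(gh_f) = 1.661
Term 1 = ε^1.25·(…)^4.75 = 1.07×10^-17; Term 2 = ν·Q^9.4·(…)^5.2 = 8.36×10^-16
D = 0.66·(1.07×10^-17 + 8.36×10^-16)^0.04 = 0.1647 m = 165 mm
Check: V = 3.48 m/s, Re = 2.28×10^5, f = 0.01523, h_f = 29.4 m ≈ 31.6 m ✓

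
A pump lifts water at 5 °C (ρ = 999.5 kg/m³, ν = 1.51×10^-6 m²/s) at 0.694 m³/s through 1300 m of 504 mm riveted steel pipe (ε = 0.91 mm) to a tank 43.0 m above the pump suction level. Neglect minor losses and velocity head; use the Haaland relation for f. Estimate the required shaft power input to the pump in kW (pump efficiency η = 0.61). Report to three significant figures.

V = 4Q/(πD²) = 3.479 m/s; Re = 1.16×10^6; ε/D = 0.00181; f = 0.02299
h_f = f(L/D)V²/2g = 36.58 m
Total head H = z + h_f = 43.0 + 36.58 = 79.58 m
P_hyd = ρgQH = 999.5·9.81·0.694·79.58 = 541.5 kW
P_shaft = P_hyd/η = 541.5/0.61 = 887.7 kW

P_shaft ≈ 888 kW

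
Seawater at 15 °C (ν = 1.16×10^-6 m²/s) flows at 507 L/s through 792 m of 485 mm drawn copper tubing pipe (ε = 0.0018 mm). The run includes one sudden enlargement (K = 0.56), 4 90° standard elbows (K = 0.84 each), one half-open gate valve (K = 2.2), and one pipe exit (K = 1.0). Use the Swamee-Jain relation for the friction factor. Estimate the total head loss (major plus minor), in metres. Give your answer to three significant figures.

V = 4Q/(πD²) = 2.744 m/s; V²/2g = 0.3839 m
Re = 1.15×10^6, ε/D = 3.71×10^-6 → f = 0.01144 (Swamee-Jain)
Major: h_f = f(L/D)·V²/2g = 0.01144·1633·0.3839 = 7.174 m
Minor: ΣK = 7.12; h_m = ΣK·V²/2g = 2.733 m
Total H_L = 7.174 + 2.733 = 9.907 m

H_L ≈ 9.91 m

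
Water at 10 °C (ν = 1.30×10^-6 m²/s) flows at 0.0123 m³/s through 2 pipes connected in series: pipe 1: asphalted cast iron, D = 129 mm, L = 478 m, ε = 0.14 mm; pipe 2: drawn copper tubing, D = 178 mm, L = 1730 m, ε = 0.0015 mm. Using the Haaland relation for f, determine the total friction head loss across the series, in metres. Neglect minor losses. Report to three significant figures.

H ≈ 6.09 m

Pipe 1: V = 0.9411 m/s, Re = 9.34×10^4, ε/D = 0.00109, f = 0.02239, h_1 = f(L/D)V²/2g = 3.745 m
Pipe 2: V = 0.4943 m/s, Re = 6.77×10^4, ε/D = 8.43×10^-6, f = 0.01939, h_2 = f(L/D)V²/2g = 2.347 m
Series → Q common, losses add: H = Σh = 6.092 m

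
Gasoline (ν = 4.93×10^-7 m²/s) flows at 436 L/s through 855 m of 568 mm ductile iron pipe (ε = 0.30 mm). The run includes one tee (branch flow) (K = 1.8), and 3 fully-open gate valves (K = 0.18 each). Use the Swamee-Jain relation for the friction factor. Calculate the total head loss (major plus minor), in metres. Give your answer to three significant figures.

V = 4Q/(πD²) = 1.721 m/s; V²/2g = 0.1509 m
Re = 1.98×10^6, ε/D = 5.28×10^-4 → f = 0.01723 (Swamee-Jain)
Major: h_f = f(L/D)·V²/2g = 0.01723·1505·0.1509 = 3.913 m
Minor: ΣK = 2.34; h_m = ΣK·V²/2g = 0.3531 m
Total H_L = 3.913 + 0.3531 = 4.266 m

H_L ≈ 4.27 m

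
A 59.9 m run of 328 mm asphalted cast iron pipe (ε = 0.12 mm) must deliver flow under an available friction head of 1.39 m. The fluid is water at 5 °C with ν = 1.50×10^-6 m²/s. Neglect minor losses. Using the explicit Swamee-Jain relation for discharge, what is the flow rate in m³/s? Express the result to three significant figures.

Swamee-Jain (Type II): Q = -0.965·√(gD⁵h_f/L)·ln[ε/(3.7D) + √(3.17ν²L/(gD³h_f))]
√(gD⁵h_f/L) = √(9.81·0.328⁵·1.39/59.9) = 0.02940
ε/(3.7D) = 9.89×10^-5; √(3.17ν²L/(gD³h_f)) = 2.98×10^-5
Q = -0.965·0.02940·ln(1.287×10^-4) = 0.2541 m³/s
Check: V = 3.01 m/s, Re = 6.58×10^5, f = 0.01662, h_f = 1.40 m ≈ 1.39 m ✓

Q ≈ 0.254 m³/s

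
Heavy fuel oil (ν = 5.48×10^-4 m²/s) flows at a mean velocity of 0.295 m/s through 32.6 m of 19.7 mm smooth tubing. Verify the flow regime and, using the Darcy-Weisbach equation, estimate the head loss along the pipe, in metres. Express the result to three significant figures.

Re = VD/ν = 0.295·0.01970/5.48×10^-4 = 10.6 → laminar (Re < 2300)
f = 64/Re = 6.035
h_f = f(L/D)V²/(2g) = 6.035·(32.6/0.01970)·0.295²/(2·9.81) = 44.30 m

h_f ≈ 44.3 m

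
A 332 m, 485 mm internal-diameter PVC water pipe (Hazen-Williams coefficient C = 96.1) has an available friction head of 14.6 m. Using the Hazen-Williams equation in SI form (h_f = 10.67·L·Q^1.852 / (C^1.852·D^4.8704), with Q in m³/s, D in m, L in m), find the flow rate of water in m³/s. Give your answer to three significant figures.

Q ≈ 0.739 m³/s

Rearranging: Q = [h_f·C^1.852·D^4.8704 / (10.67·L)]^(1/1.852)
Q = [14.6·96.1^1.852·0.485^4.8704 / (10.67·332)]^0.540 = 0.7388 m³/s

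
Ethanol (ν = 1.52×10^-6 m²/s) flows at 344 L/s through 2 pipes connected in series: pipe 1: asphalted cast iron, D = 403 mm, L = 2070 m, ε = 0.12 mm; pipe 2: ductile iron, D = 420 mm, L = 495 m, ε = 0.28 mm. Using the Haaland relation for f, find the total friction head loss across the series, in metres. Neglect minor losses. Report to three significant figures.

H ≈ 36.9 m

Pipe 1: V = 2.697 m/s, Re = 7.15×10^5, ε/D = 2.98×10^-4, f = 0.01581, h_1 = f(L/D)V²/2g = 30.11 m
Pipe 2: V = 2.483 m/s, Re = 6.86×10^5, ε/D = 6.67×10^-4, f = 0.01838, h_2 = f(L/D)V²/2g = 6.807 m
Series → Q common, losses add: H = Σh = 36.91 m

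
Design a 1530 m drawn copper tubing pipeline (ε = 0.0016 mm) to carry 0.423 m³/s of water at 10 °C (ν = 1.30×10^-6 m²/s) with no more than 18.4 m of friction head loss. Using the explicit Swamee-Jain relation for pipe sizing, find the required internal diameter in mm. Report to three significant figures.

D ≈ 433 mm

Swamee-Jain (Type III): D = 0.66·[ε^1.25·(LQ²/(gh_f))^4.75 + ν·Q^9.4·(L/(gh_f))^5.2]^0.04
LQ²/(gh_f) = 1.517; L/(gh_f) = 8.476
Term 1 = ε^1.25·(…)^4.75 = 4.11×10^-7; Term 2 = ν·Q^9.4·(…)^5.2 = 2.68×10^-5
D = 0.66·(4.11×10^-7 + 2.68×10^-5)^0.04 = 0.4334 m = 433 mm
Check: V = 2.87 m/s, Re = 9.56×10^5, f = 0.01179, h_f = 17.4 m ≈ 18.4 m ✓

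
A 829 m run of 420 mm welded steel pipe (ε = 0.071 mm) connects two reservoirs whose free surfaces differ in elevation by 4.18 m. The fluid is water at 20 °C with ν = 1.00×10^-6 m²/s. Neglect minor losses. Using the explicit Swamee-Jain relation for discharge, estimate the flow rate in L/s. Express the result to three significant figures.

Q ≈ 233 L/s

Swamee-Jain (Type II): Q = -0.965·√(gD⁵h_f/L)·ln[ε/(3.7D) + √(3.17ν²L/(gD³h_f))]
√(gD⁵h_f/L) = √(9.81·0.420⁵·4.18/829) = 0.02543
ε/(3.7D) = 4.57×10^-5; √(3.17ν²L/(gD³h_f)) = 2.94×10^-5
Q = -0.965·0.02543·ln(7.510×10^-5) = 0.2330 m³/s
Check: V = 1.68 m/s, Re = 7.06×10^5, f = 0.01477, h_f = 4.20 m ≈ 4.18 m ✓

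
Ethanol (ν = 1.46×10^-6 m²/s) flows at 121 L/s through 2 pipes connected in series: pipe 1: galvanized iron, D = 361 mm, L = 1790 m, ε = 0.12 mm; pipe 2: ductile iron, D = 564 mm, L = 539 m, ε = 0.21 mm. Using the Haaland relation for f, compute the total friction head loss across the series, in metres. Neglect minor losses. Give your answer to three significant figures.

Pipe 1: V = 1.182 m/s, Re = 2.92×10^5, ε/D = 3.32×10^-4, f = 0.01706, h_1 = f(L/D)V²/2g = 6.027 m
Pipe 2: V = 0.4843 m/s, Re = 1.87×10^5, ε/D = 3.72×10^-4, f = 0.01806, h_2 = f(L/D)V²/2g = 0.2063 m
Series → Q common, losses add: H = Σh = 6.233 m

H ≈ 6.23 m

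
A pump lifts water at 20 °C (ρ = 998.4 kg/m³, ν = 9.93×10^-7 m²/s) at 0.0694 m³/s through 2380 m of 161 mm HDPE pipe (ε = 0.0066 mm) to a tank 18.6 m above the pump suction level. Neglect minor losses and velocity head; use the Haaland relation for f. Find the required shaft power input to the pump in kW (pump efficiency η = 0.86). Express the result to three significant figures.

P_shaft ≈ 107 kW

V = 4Q/(πD²) = 3.409 m/s; Re = 5.53×10^5; ε/D = 4.10×10^-5; f = 0.01336
h_f = f(L/D)V²/2g = 117.0 m
Total head H = z + h_f = 18.6 + 117.0 = 135.6 m
P_hyd = ρgQH = 998.4·9.81·0.0694·135.6 = 92.18 kW
P_shaft = P_hyd/η = 92.18/0.86 = 107.2 kW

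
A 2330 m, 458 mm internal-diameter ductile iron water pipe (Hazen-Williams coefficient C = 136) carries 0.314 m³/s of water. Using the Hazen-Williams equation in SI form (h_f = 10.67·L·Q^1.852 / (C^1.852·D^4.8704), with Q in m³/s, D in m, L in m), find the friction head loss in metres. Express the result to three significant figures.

h_f = 10.67·2330·0.314^1.852 / (136^1.852·0.458^4.8704) = 14.60 m

h_f ≈ 14.6 m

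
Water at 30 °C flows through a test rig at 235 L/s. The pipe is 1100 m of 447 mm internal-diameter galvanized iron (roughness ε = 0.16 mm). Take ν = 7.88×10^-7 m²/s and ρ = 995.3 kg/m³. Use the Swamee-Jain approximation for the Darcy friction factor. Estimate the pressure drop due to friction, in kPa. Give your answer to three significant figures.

Δp ≈ 44.9 kPa

V = 4Q/(πD²) = 4·0.235/(π·0.447²) = 1.497 m/s
Re = VD/ν = 1.497·0.447/7.88×10^-7 = 8.49×10^5 → turbulent
ε/D = 0.16/447 = 3.58×10^-4
Swamee-Jain: f = 0.01636
h_f = f(L/D)V²/(2g) = 0.01636·(1100/0.447)·1.497²/(2·9.81) = 4.601 m
Δp = ρg·h_f = 995.3·9.81·4.601 = 44.92 kPa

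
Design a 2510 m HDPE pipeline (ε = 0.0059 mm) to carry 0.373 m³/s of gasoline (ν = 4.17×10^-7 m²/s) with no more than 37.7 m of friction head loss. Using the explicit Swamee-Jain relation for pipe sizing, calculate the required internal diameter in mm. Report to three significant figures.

Swamee-Jain (Type III): D = 0.66·[ε^1.25·(LQ²/(gh_f))^4.75 + ν·Q^9.4·(L/(gh_f))^5.2]^0.04
LQ²/(gh_f) = 0.9442; L/(gh_f) = 6.787
Term 1 = ε^1.25·(…)^4.75 = 2.21×10^-7; Term 2 = ν·Q^9.4·(…)^5.2 = 8.30×10^-7
D = 0.66·(2.21×10^-7 + 8.30×10^-7)^0.04 = 0.3805 m = 381 mm
Check: V = 3.28 m/s, Re = 2.99×10^6, f = 0.01043, h_f = 37.7 m ≈ 37.7 m ✓

D ≈ 381 mm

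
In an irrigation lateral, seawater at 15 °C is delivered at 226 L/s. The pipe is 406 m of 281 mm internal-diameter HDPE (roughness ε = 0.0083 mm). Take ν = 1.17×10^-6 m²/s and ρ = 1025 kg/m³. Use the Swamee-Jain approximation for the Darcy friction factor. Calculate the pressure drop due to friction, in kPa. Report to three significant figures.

V = 4Q/(πD²) = 4·0.226/(π·0.281²) = 3.644 m/s
Re = VD/ν = 3.644·0.281/1.17×10^-6 = 8.75×10^5 → turbulent
ε/D = 0.0083/281 = 2.95×10^-5
Swamee-Jain: f = 0.01250
h_f = f(L/D)V²/(2g) = 0.01250·(406/0.281)·3.644²/(2·9.81) = 12.23 m
Δp = ρg·h_f = 1025·9.81·12.23 = 122.9 kPa

Δp ≈ 123 kPa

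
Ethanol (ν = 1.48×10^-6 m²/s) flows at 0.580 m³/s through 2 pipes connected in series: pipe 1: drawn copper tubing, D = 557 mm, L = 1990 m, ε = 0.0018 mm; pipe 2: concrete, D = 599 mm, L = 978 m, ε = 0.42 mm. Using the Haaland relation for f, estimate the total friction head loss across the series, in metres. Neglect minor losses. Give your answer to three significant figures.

Pipe 1: V = 2.380 m/s, Re = 8.96×10^5, ε/D = 3.23×10^-6, f = 0.01185, h_1 = f(L/D)V²/2g = 12.23 m
Pipe 2: V = 2.058 m/s, Re = 8.33×10^5, ε/D = 7.01×10^-4, f = 0.01849, h_2 = f(L/D)V²/2g = 6.518 m
Series → Q common, losses add: H = Σh = 18.75 m

H ≈ 18.7 m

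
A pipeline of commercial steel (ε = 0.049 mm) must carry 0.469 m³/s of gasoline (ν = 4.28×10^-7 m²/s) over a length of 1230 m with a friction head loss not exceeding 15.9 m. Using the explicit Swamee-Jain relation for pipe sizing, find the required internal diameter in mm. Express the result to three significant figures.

D ≈ 451 mm

Swamee-Jain (Type III): D = 0.66·[ε^1.25·(LQ²/(gh_f))^4.75 + ν·Q^9.4·(L/(gh_f))^5.2]^0.04
LQ²/(gh_f) = 1.735; L/(gh_f) = 7.886
Term 1 = ε^1.25·(…)^4.75 = 5.61×10^-5; Term 2 = ν·Q^9.4·(…)^5.2 = 1.60×10^-5
D = 0.66·(5.61×10^-5 + 1.60×10^-5)^0.04 = 0.4507 m = 451 mm
Check: V = 2.94 m/s, Re = 3.10×10^6, f = 0.01277, h_f = 15.4 m ≈ 15.9 m ✓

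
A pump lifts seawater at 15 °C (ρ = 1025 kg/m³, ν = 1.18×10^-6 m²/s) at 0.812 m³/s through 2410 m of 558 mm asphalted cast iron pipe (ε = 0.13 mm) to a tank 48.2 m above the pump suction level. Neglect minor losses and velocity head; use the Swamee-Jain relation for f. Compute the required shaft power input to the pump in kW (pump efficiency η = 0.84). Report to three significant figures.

V = 4Q/(πD²) = 3.320 m/s; Re = 1.57×10^6; ε/D = 2.33×10^-4; f = 0.01482
h_f = f(L/D)V²/2g = 35.98 m
Total head H = z + h_f = 48.2 + 35.98 = 84.18 m
P_hyd = ρgQH = 1025·9.81·0.812·84.18 = 687.3 kW
P_shaft = P_hyd/η = 687.3/0.84 = 818.2 kW

P_shaft ≈ 818 kW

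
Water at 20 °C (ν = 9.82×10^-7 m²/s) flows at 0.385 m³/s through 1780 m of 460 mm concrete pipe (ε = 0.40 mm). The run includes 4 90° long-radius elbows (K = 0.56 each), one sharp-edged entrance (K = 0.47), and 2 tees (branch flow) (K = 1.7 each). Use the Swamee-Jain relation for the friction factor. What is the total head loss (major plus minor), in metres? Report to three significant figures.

V = 4Q/(πD²) = 2.317 m/s; V²/2g = 0.2735 m
Re = 1.09×10^6, ε/D = 8.70×10^-4 → f = 0.01938 (Swamee-Jain)
Major: h_f = f(L/D)·V²/2g = 0.01938·3870·0.2735 = 20.52 m
Minor: ΣK = 6.11; h_m = ΣK·V²/2g = 1.671 m
Total H_L = 20.52 + 1.671 = 22.19 m

H_L ≈ 22.2 m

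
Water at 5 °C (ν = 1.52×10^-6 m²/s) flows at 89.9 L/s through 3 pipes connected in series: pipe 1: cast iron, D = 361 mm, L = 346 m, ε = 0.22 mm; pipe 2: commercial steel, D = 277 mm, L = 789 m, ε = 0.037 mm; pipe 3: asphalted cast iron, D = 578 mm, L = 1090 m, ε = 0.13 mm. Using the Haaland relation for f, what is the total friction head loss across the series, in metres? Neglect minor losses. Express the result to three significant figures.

H ≈ 6.00 m

Pipe 1: V = 0.8783 m/s, Re = 2.09×10^5, ε/D = 6.09×10^-4, f = 0.01913, h_1 = f(L/D)V²/2g = 0.7210 m
Pipe 2: V = 1.492 m/s, Re = 2.72×10^5, ε/D = 1.34×10^-4, f = 0.01572, h_2 = f(L/D)V²/2g = 5.080 m
Pipe 3: V = 0.3426 m/s, Re = 1.30×10^5, ε/D = 2.25×10^-4, f = 0.01808, h_3 = f(L/D)V²/2g = 0.2040 m
Series → Q common, losses add: H = Σh = 6.005 m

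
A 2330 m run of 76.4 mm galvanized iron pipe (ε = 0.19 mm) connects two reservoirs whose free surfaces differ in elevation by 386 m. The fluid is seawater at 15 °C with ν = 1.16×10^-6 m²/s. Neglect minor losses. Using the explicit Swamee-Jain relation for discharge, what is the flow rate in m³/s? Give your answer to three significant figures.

Swamee-Jain (Type II): Q = -0.965·√(gD⁵h_f/L)·ln[ε/(3.7D) + √(3.17ν²L/(gD³h_f))]
√(gD⁵h_f/L) = √(9.81·0.0764⁵·386/2330) = 0.002057
ε/(3.7D) = 6.72×10^-4; √(3.17ν²L/(gD³h_f)) = 7.67×10^-5
Q = -0.965·0.002057·ln(7.489×10^-4) = 0.01428 m³/s
Check: V = 3.12 m/s, Re = 2.05×10^5, f = 0.02576, h_f = 389 m ≈ 386 m ✓

Q ≈ 0.0143 m³/s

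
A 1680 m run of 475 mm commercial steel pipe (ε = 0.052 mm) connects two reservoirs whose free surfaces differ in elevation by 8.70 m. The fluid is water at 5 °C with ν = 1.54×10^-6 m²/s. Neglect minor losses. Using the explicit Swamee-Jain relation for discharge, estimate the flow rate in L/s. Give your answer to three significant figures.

Q ≈ 325 L/s

Swamee-Jain (Type II): Q = -0.965·√(gD⁵h_f/L)·ln[ε/(3.7D) + √(3.17ν²L/(gD³h_f))]
√(gD⁵h_f/L) = √(9.81·0.475⁵·8.70/1680) = 0.03505
ε/(3.7D) = 2.96×10^-5; √(3.17ν²L/(gD³h_f)) = 3.72×10^-5
Q = -0.965·0.03505·ln(6.675×10^-5) = 0.3252 m³/s
Check: V = 1.84 m/s, Re = 5.66×10^5, f = 0.01438, h_f = 8.73 m ≈ 8.70 m ✓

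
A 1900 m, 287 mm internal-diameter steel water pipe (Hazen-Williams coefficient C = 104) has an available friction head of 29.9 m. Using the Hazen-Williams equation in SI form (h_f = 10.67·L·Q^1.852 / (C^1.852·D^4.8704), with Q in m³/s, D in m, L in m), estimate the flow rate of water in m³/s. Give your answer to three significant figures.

Rearranging: Q = [h_f·C^1.852·D^4.8704 / (10.67·L)]^(1/1.852)
Q = [29.9·104^1.852·0.287^4.8704 / (10.67·1900)]^0.540 = 0.1155 m³/s

Q ≈ 0.116 m³/s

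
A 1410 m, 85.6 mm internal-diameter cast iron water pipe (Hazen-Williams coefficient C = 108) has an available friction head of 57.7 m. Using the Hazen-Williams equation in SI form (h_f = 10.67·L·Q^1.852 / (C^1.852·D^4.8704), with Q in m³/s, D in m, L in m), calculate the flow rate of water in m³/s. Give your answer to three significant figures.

Q ≈ 0.00834 m³/s

Rearranging: Q = [h_f·C^1.852·D^4.8704 / (10.67·L)]^(1/1.852)
Q = [57.7·108^1.852·0.0856^4.8704 / (10.67·1410)]^0.540 = 0.008344 m³/s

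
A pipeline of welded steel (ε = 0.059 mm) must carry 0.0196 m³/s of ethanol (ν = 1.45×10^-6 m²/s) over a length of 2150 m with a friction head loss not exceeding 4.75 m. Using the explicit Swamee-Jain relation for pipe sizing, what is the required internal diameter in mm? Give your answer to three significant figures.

D ≈ 198 mm

Swamee-Jain (Type III): D = 0.66·[ε^1.25·(LQ²/(gh_f))^4.75 + ν·Q^9.4·(L/(gh_f))^5.2]^0.04
LQ²/(gh_f) = 0.01773; L/(gh_f) = 46.14
Term 1 = ε^1.25·(…)^4.75 = 2.48×10^-14; Term 2 = ν·Q^9.4·(…)^5.2 = 5.78×10^-14
D = 0.66·(2.48×10^-14 + 5.78×10^-14)^0.04 = 0.1978 m = 198 mm
Check: V = 0.638 m/s, Re = 8.70×10^4, f = 0.01991, h_f = 4.49 m ≈ 4.75 m ✓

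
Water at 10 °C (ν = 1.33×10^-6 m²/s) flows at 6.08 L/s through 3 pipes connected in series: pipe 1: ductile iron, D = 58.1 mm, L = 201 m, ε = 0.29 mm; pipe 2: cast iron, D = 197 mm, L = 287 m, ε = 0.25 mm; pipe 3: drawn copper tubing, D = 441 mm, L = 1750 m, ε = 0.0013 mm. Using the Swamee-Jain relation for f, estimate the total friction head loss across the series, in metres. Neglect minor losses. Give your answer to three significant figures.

Pipe 1: V = 2.293 m/s, Re = 1.00×10^5, ε/D = 0.00499, f = 0.03154, h_1 = f(L/D)V²/2g = 29.25 m
Pipe 2: V = 0.1995 m/s, Re = 2.95×10^4, ε/D = 0.00127, f = 0.02684, h_2 = f(L/D)V²/2g = 0.07929 m
Pipe 3: V = 0.03980 m/s, Re = 1.32×10^4, ε/D = 2.95×10^-6, f = 0.02874, h_3 = f(L/D)V²/2g = 0.009211 m
Series → Q common, losses add: H = Σh = 29.34 m

H ≈ 29.3 m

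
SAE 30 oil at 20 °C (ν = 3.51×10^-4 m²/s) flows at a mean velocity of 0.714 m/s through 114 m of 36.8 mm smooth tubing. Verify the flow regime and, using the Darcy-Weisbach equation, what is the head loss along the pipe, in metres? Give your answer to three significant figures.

Re = VD/ν = 0.714·0.03680/3.51×10^-4 = 74.9 → laminar (Re < 2300)
f = 64/Re = 0.8550
h_f = f(L/D)V²/(2g) = 0.8550·(114/0.03680)·0.714²/(2·9.81) = 68.82 m

h_f ≈ 68.8 m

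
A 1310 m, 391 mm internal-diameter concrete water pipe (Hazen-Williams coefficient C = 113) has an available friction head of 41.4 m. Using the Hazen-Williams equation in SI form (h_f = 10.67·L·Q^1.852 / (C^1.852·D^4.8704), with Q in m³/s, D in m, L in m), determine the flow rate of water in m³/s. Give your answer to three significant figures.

Rearranging: Q = [h_f·C^1.852·D^4.8704 / (10.67·L)]^(1/1.852)
Q = [41.4·113^1.852·0.391^4.8704 / (10.67·1310)]^0.540 = 0.4124 m³/s

Q ≈ 0.412 m³/s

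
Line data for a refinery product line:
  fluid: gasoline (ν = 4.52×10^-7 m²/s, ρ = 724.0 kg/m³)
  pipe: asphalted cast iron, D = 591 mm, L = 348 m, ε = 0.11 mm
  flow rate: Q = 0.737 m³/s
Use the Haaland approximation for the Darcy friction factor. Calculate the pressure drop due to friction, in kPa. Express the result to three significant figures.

Δp ≈ 21.3 kPa

V = 4Q/(πD²) = 4·0.737/(π·0.591²) = 2.687 m/s
Re = VD/ν = 2.687·0.591/4.52×10^-7 = 3.51×10^6 → turbulent
ε/D = 0.11/591 = 1.86×10^-4
Haaland: f = 0.01383
h_f = f(L/D)V²/(2g) = 0.01383·(348/0.591)·2.687²/(2·9.81) = 2.996 m
Δp = ρg·h_f = 724.0·9.81·2.996 = 21.28 kPa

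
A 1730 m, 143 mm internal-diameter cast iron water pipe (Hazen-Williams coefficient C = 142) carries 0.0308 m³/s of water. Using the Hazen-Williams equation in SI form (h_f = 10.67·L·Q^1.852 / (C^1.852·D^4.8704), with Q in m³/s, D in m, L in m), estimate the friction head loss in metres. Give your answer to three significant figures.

h_f ≈ 39.3 m

h_f = 10.67·1730·0.0308^1.852 / (142^1.852·0.143^4.8704) = 39.34 m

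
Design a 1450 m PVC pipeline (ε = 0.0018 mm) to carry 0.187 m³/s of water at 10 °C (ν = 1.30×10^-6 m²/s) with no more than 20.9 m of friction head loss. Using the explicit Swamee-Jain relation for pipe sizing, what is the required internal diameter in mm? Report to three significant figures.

D ≈ 307 mm

Swamee-Jain (Type III): D = 0.66·[ε^1.25·(LQ²/(gh_f))^4.75 + ν·Q^9.4·(L/(gh_f))^5.2]^0.04
LQ²/(gh_f) = 0.2473; L/(gh_f) = 7.072
Term 1 = ε^1.25·(…)^4.75 = 8.65×10^-11; Term 2 = ν·Q^9.4·(…)^5.2 = 4.86×10^-9
D = 0.66·(8.65×10^-11 + 4.86×10^-9)^0.04 = 0.3071 m = 307 mm
Check: V = 2.52 m/s, Re = 5.96×10^5, f = 0.01279, h_f = 19.6 m ≈ 20.9 m ✓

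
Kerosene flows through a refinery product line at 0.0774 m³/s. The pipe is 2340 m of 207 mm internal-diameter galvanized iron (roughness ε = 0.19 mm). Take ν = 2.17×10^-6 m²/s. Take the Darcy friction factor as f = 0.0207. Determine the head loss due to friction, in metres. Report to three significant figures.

V = 4Q/(πD²) = 4·0.0774/(π·0.207²) = 2.300 m/s
h_f = f(L/D)V²/(2g) = 0.02070·(2340/0.207)·2.300²/(2·9.81) = 63.09 m

h_f ≈ 63.1 m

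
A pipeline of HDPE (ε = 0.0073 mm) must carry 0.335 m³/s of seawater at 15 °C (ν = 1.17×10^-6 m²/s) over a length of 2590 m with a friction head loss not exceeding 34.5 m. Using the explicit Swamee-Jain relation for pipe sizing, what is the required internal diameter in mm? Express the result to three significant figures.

Swamee-Jain (Type III): D = 0.66·[ε^1.25·(LQ²/(gh_f))^4.75 + ν·Q^9.4·(L/(gh_f))^5.2]^0.04
LQ²/(gh_f) = 0.8588; L/(gh_f) = 7.653
Term 1 = ε^1.25·(…)^4.75 = 1.84×10^-7; Term 2 = ν·Q^9.4·(…)^5.2 = 1.58×10^-6
D = 0.66·(1.84×10^-7 + 1.58×10^-6)^0.04 = 0.3885 m = 389 mm
Check: V = 2.83 m/s, Re = 9.38×10^5, f = 0.01216, h_f = 33.0 m ≈ 34.5 m ✓

D ≈ 389 mm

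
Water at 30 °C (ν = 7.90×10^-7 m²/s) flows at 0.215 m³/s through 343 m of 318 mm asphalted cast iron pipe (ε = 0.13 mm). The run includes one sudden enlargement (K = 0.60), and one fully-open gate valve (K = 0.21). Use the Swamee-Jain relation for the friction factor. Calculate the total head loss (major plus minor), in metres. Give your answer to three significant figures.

V = 4Q/(πD²) = 2.707 m/s; V²/2g = 0.3735 m
Re = 1.09×10^6, ε/D = 4.09×10^-4 → f = 0.01660 (Swamee-Jain)
Major: h_f = f(L/D)·V²/2g = 0.01660·1079·0.3735 = 6.688 m
Minor: ΣK = 0.810; h_m = ΣK·V²/2g = 0.3025 m
Total H_L = 6.688 + 0.3025 = 6.991 m

H_L ≈ 6.99 m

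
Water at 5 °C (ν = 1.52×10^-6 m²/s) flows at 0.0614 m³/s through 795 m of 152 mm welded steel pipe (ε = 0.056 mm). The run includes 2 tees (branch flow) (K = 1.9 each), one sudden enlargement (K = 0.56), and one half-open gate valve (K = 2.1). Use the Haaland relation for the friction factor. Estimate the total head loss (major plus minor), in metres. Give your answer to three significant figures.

H_L ≈ 56.0 m

V = 4Q/(πD²) = 3.384 m/s; V²/2g = 0.5836 m
Re = 3.38×10^5, ε/D = 3.68×10^-4 → f = 0.01711 (Haaland)
Major: h_f = f(L/D)·V²/2g = 0.01711·5230·0.5836 = 52.21 m
Minor: ΣK = 6.46; h_m = ΣK·V²/2g = 3.770 m
Total H_L = 52.21 + 3.770 = 55.98 m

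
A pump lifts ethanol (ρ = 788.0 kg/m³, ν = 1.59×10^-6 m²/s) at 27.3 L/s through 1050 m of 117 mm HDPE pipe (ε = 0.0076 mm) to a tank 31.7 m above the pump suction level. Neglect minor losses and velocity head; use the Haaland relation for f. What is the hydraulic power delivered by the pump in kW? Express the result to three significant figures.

V = 4Q/(πD²) = 2.539 m/s; Re = 1.87×10^5; ε/D = 6.50×10^-5; f = 0.01613
h_f = f(L/D)V²/2g = 47.56 m
Total head H = z + h_f = 31.7 + 47.56 = 79.26 m
P_hyd = ρgQH = 788.0·9.81·0.0273·79.26 = 16.73 kW

P_hyd ≈ 16.7 kW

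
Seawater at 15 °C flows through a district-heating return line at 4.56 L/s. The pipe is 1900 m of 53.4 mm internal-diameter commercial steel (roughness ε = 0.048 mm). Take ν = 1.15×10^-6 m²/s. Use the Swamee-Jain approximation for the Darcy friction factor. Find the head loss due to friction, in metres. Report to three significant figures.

V = 4Q/(πD²) = 4·0.00456/(π·0.0534²) = 2.036 m/s
Re = VD/ν = 2.036·0.0534/1.15×10^-6 = 9.45×10^4 → turbulent
ε/D = 0.048/53.4 = 8.99×10^-4
Swamee-Jain: f = 0.02211
h_f = f(L/D)V²/(2g) = 0.02211·(1900/0.0534)·2.036²/(2·9.81) = 166.2 m

h_f ≈ 166 m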